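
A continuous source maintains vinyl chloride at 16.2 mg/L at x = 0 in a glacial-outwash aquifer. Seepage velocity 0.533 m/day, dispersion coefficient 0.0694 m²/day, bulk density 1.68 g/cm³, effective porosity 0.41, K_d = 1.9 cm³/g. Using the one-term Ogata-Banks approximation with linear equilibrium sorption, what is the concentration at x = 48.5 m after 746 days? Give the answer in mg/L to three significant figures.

Retardation factor R = 1 + ρ_b·K_d/n = 1 + 1.68 × 1.9/0.41 = 8.785.
Sorption retards both mechanisms: v_R = v/R = 0.06067 m/day, D_R = D/R = 0.007900 m²/day.
v_R·t = 0.06067 × 746 = 45.25982 m; 2√(D_R t) = 4.855 m; argument = (48.5 − 45.25982)/4.855 = 0.6674.
C = C₀ × ½·erfc(0.6674) = 16.2 × 0.1726 = 2.80 mg/L.

2.80 mg/L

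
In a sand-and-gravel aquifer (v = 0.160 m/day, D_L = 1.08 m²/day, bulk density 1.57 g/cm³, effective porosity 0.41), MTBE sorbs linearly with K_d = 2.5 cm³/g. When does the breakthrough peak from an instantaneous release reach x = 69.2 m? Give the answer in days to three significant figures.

Retardation factor R = 1 + ρ_b·K_d/n = 1 + 1.57 × 2.5/0.41 = 10.57.
Sorption retards both mechanisms: v_R = v/R = 0.01514 m/day, D_R = D/R = 0.1022 m²/day.
Peak time from v_R²t² + 2D_R t − x² = 0: t = (√(D_R² + v_R²x²) − D_R)/v_R².
√(D_R² + v_R²x²) = √(0.1022² + 0.01514² × 69.2²) = 1.053; v_R² = 0.0002292.
t = (1.053 − 0.1022)/0.0002292 = 4150 days.

4150 days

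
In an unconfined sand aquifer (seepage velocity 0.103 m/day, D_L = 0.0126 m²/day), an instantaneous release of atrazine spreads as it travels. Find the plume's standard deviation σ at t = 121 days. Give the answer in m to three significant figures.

1.75 m

Dispersive spreading gives a Gaussian with σ² = 2Dt; advection only shifts the center.
σ = √(2 × 0.0126 × 121) = 1.75 m.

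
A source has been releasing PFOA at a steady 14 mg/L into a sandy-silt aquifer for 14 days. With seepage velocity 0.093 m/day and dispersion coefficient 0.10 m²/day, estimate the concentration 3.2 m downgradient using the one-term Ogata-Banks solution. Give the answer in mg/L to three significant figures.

For a continuous step input, C/C₀ ≈ ½·erfc((x−vt)/(2√(Dt))).
vt = 0.093 × 14 = 1.302 m and 2√(Dt) = 2√(0.10 × 14) = 2.366 m.
Argument (x−vt)/(2√(Dt)) = (3.2 − 1.302)/2.366 = 0.8022; ½·erfc(0.8022) = 0.1283.
C = 14 × 0.1283 = 1.80 mg/L.

1.80 mg/L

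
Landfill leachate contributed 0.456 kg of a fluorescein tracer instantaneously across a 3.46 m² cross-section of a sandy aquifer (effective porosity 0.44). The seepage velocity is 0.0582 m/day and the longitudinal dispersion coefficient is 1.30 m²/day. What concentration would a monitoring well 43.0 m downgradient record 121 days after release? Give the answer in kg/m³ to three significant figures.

0.000863 kg/m³

For an instantaneous plane source, C(x,t) = M/(n_e·A·√(4πDt)) · exp(−(x−vt)²/(4Dt)), with n_e·A the pore (flow) area.
Plume center vt = 0.0582 × 121 = 7.0422 m, so the well at 43.0 m is 35.9578 m downgradient of the peak.
√(4πDt) = 44.46 m, giving peak height M/(n_e·A·√(4πDt)) = 0.456/(0.44 × 3.46 × 44.46) = 0.006737 kg/m³.
(x−vt)²/(4Dt) = (35.9578)²/(4 × 1.30 × 121) = 2.055; exp(−2.055) = 0.1281.
C = 0.006737 × 0.1281 = 0.000863 kg/m³.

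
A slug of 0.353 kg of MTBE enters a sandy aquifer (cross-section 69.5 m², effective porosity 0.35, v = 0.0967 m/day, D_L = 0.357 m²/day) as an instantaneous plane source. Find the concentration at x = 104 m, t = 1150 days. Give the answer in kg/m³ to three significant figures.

For an instantaneous plane source, C(x,t) = M/(n_e·A·√(4πDt)) · exp(−(x−vt)²/(4Dt)), with n_e·A the pore (flow) area.
Plume center vt = 0.0967 × 1150 = 111.205 m, so the well at 104 m is 7.205 m upgradient of the peak.
√(4πDt) = 71.83 m, giving peak height M/(n_e·A·√(4πDt)) = 0.353/(0.35 × 69.5 × 71.83) = 0.0002020 kg/m³.
(x−vt)²/(4Dt) = (-7.205)²/(4 × 0.357 × 1150) = 0.03161; exp(−0.03161) = 0.9689.
C = 0.0002020 × 0.9689 = 0.000196 kg/m³.

0.000196 kg/m³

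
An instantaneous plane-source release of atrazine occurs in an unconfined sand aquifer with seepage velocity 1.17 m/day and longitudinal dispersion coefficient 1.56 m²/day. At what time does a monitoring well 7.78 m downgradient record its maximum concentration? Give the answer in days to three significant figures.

5.61 days

For the 1D instantaneous-source solution, setting ∂C/∂t = 0 at fixed x gives v²t² + 2Dt − x² = 0, so t = (√(D² + v²x²) − D)/v².
√(D² + v²x²) = √(1.56² + 1.17² × 7.78²) = 9.235; v² = 1.3689.
t = (9.235 − 1.56)/1.3689 = 5.61 days (vs. the pure-advection estimate x/v = 6.65 d).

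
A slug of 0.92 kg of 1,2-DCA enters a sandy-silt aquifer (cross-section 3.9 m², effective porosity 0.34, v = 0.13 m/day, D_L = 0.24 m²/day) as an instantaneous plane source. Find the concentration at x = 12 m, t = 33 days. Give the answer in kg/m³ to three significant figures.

0.0107 kg/m³

For an instantaneous plane source, C(x,t) = M/(n_e·A·√(4πDt)) · exp(−(x−vt)²/(4Dt)), with n_e·A the pore (flow) area.
Plume center vt = 0.13 × 33 = 4.29 m, so the well at 12 m is 7.71 m downgradient of the peak.
√(4πDt) = 9.976 m, giving peak height M/(n_e·A·√(4πDt)) = 0.92/(0.34 × 3.9 × 9.976) = 0.06955 kg/m³.
(x−vt)²/(4Dt) = (7.71)²/(4 × 0.24 × 33) = 1.876; exp(−1.876) = 0.1532.
C = 0.06955 × 0.1532 = 0.0107 kg/m³.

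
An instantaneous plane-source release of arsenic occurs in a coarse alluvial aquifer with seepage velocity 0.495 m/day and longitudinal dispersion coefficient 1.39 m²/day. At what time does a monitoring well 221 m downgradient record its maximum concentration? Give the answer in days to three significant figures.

441 days

For the 1D instantaneous-source solution, setting ∂C/∂t = 0 at fixed x gives v²t² + 2Dt − x² = 0, so t = (√(D² + v²x²) − D)/v².
√(D² + v²x²) = √(1.39² + 0.495² × 221²) = 109.4; v² = 0.245025.
t = (109.4 − 1.39)/0.245025 = 441 days (vs. the pure-advection estimate x/v = 446 d).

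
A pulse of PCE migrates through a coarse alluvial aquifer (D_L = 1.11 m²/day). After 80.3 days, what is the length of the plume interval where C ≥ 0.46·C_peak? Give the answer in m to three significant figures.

The plume is Gaussian with σ = √(2Dt) = √(2 × 1.11 × 80.3) = 13.35 m.
C/C_peak = exp(−Δx²/(2σ²)) = 0.46 ⇒ Δx = σ·√(−2 ln 0.46) = 13.35 × 1.246 = 16.63 m.
Width = 2Δx = 33.3 m.

33.3 m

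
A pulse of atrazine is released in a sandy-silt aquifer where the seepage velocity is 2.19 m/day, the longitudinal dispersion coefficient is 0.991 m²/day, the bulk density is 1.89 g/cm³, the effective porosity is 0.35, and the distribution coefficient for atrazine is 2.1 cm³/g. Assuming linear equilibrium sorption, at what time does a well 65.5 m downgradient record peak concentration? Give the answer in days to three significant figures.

Retardation factor R = 1 + ρ_b·K_d/n = 1 + 1.89 × 2.1/0.35 = 12.34.
Sorption retards both mechanisms: v_R = v/R = 0.1775 m/day, D_R = D/R = 0.08031 m²/day.
Peak time from v_R²t² + 2D_R t − x² = 0: t = (√(D_R² + v_R²x²) − D_R)/v_R².
√(D_R² + v_R²x²) = √(0.08031² + 0.1775² × 65.5²) = 11.63; v_R² = 0.03151.
t = (11.63 − 0.08031)/0.03151 = 367 days.

367 days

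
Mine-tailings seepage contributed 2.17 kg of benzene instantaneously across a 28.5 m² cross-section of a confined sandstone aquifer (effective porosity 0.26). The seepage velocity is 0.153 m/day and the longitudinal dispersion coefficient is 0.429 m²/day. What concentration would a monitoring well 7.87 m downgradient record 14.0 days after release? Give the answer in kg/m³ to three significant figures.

For an instantaneous plane source, C(x,t) = M/(n_e·A·√(4πDt)) · exp(−(x−vt)²/(4Dt)), with n_e·A the pore (flow) area.
Plume center vt = 0.153 × 14.0 = 2.142 m, so the well at 7.87 m is 5.728 m downgradient of the peak.
√(4πDt) = 8.688 m, giving peak height M/(n_e·A·√(4πDt)) = 2.17/(0.26 × 28.5 × 8.688) = 0.03371 kg/m³.
(x−vt)²/(4Dt) = (5.728)²/(4 × 0.429 × 14.0) = 1.366; exp(−1.366) = 0.2551.
C = 0.03371 × 0.2551 = 0.00860 kg/m³.

0.00860 kg/m³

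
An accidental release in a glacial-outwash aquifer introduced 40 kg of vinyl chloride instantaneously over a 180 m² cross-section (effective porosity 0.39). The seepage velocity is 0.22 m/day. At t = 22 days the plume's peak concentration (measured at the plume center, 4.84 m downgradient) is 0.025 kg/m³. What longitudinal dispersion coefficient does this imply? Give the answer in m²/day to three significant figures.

1.88 m²/day

At the plume center C_max = M/(n_e·A·√(4πDt)), so D = M²/(4πt·(n_e·A·C_max)²).
n_e·A·C_max = 0.39 × 180 × 0.025 = 1.755 kg/m.
D = 40²/(4π × 22 × 1.755²) = 1.88 m²/day.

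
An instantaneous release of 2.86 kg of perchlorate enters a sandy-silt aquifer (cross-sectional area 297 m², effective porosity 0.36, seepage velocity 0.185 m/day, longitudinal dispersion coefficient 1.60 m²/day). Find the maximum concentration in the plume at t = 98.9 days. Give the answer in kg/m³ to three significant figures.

0.000600 kg/m³

The peak of an instantaneous 1D plume sits at x = vt; there the Gaussian factor is 1 and C_max = M/(n_e·A·√(4πDt)), where n_e·A is the pore area the mass is dissolved in.
√(4πDt) = √(4π × 1.60 × 98.9) = 44.59 m, so C_max = 2.86/(0.36 × 297 × 44.59) = 0.000600 kg/m³.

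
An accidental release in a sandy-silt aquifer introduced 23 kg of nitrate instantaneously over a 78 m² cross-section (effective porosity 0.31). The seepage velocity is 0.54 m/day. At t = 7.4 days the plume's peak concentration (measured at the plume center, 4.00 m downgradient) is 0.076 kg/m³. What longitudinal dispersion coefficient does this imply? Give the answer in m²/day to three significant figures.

At the plume center C_max = M/(n_e·A·√(4πDt)), so D = M²/(4πt·(n_e·A·C_max)²).
n_e·A·C_max = 0.31 × 78 × 0.076 = 1.838 kg/m.
D = 23²/(4π × 7.4 × 1.838²) = 1.68 m²/day.

1.68 m²/day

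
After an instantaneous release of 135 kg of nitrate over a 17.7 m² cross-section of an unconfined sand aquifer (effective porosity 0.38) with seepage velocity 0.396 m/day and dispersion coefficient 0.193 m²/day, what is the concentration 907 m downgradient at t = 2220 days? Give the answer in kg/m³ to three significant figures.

0.174 kg/m³

For an instantaneous plane source, C(x,t) = M/(n_e·A·√(4πDt)) · exp(−(x−vt)²/(4Dt)), with n_e·A the pore (flow) area.
Plume center vt = 0.396 × 2220 = 879.12 m, so the well at 907 m is 27.88 m downgradient of the peak.
√(4πDt) = 73.38 m, giving peak height M/(n_e·A·√(4πDt)) = 135/(0.38 × 17.7 × 73.38) = 0.2735 kg/m³.
(x−vt)²/(4Dt) = (27.88)²/(4 × 0.193 × 2220) = 0.4535; exp(−0.4535) = 0.6354.
C = 0.2735 × 0.6354 = 0.174 kg/m³.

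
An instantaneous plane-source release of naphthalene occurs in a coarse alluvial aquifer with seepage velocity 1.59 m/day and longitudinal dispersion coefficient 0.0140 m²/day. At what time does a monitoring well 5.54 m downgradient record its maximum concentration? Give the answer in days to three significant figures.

3.48 days

For the 1D instantaneous-source solution, setting ∂C/∂t = 0 at fixed x gives v²t² + 2Dt − x² = 0, so t = (√(D² + v²x²) − D)/v².
√(D² + v²x²) = √(0.0140² + 1.59² × 5.54²) = 8.809; v² = 2.5281.
t = (8.809 − 0.0140)/2.5281 = 3.48 days (vs. the pure-advection estimate x/v = 3.48 d).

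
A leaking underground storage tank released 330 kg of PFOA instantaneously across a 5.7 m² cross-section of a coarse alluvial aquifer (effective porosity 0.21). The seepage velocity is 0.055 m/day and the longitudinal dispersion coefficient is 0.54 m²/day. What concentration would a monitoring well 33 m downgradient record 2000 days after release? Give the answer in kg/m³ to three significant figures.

0.600 kg/m³

For an instantaneous plane source, C(x,t) = M/(n_e·A·√(4πDt)) · exp(−(x−vt)²/(4Dt)), with n_e·A the pore (flow) area.
Plume center vt = 0.055 × 2000 = 110 m, so the well at 33 m is 77 m upgradient of the peak.
√(4πDt) = 116.5 m, giving peak height M/(n_e·A·√(4πDt)) = 330/(0.21 × 5.7 × 116.5) = 2.366 kg/m³.
(x−vt)²/(4Dt) = (-77)²/(4 × 0.54 × 2000) = 1.372; exp(−1.372) = 0.2536.
C = 2.366 × 0.2536 = 0.600 kg/m³.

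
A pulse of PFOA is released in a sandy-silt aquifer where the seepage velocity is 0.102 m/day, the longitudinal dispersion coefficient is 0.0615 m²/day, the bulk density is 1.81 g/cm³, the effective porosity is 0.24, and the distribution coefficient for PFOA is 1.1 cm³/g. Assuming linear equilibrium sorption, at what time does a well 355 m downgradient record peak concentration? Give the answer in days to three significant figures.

32300 days

Retardation factor R = 1 + ρ_b·K_d/n = 1 + 1.81 × 1.1/0.24 = 9.296.
Sorption retards both mechanisms: v_R = v/R = 0.01097 m/day, D_R = D/R = 0.006616 m²/day.
Peak time from v_R²t² + 2D_R t − x² = 0: t = (√(D_R² + v_R²x²) − D_R)/v_R².
√(D_R² + v_R²x²) = √(0.006616² + 0.01097² × 355²) = 3.894; v_R² = 0.0001203.
t = (3.894 − 0.006616)/0.0001203 = 32300 days.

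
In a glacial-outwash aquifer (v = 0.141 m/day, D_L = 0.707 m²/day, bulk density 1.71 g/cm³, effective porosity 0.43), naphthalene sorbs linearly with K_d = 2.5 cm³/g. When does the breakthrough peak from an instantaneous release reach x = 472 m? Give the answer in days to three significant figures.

36200 days

Retardation factor R = 1 + ρ_b·K_d/n = 1 + 1.71 × 2.5/0.43 = 10.94.
Sorption retards both mechanisms: v_R = v/R = 0.01289 m/day, D_R = D/R = 0.06463 m²/day.
Peak time from v_R²t² + 2D_R t − x² = 0: t = (√(D_R² + v_R²x²) − D_R)/v_R².
√(D_R² + v_R²x²) = √(0.06463² + 0.01289² × 472²) = 6.084; v_R² = 0.0001662.
t = (6.084 − 0.06463)/0.0001662 = 36200 days.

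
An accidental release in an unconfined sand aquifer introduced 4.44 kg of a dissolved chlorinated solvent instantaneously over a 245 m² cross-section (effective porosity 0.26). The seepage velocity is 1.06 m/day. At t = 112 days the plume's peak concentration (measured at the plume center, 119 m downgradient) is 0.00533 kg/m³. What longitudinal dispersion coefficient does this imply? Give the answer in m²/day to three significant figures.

At the plume center C_max = M/(n_e·A·√(4πDt)), so D = M²/(4πt·(n_e·A·C_max)²).
n_e·A·C_max = 0.26 × 245 × 0.00533 = 0.3395 kg/m.
D = 4.44²/(4π × 112 × 0.3395²) = 0.122 m²/day.

0.122 m²/day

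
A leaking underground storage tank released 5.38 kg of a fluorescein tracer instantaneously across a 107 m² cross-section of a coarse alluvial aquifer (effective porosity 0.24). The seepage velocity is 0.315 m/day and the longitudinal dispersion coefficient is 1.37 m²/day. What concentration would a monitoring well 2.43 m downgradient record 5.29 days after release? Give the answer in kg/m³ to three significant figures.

For an instantaneous plane source, C(x,t) = M/(n_e·A·√(4πDt)) · exp(−(x−vt)²/(4Dt)), with n_e·A the pore (flow) area.
Plume center vt = 0.315 × 5.29 = 1.66635 m, so the well at 2.43 m is 0.76365 m downgradient of the peak.
√(4πDt) = 9.543 m, giving peak height M/(n_e·A·√(4πDt)) = 5.38/(0.24 × 107 × 9.543) = 0.02195 kg/m³.
(x−vt)²/(4Dt) = (0.76365)²/(4 × 1.37 × 5.29) = 0.02012; exp(−0.02012) = 0.9801.
C = 0.02195 × 0.9801 = 0.0215 kg/m³.

0.0215 kg/m³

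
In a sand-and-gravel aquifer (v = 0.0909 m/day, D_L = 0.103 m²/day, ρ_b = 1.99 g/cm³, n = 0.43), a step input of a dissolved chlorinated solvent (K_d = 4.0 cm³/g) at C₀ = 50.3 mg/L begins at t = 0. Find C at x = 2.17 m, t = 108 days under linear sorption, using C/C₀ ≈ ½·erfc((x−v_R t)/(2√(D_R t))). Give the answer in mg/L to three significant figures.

Retardation factor R = 1 + ρ_b·K_d/n = 1 + 1.99 × 4.0/0.43 = 19.51.
Sorption retards both mechanisms: v_R = v/R = 0.004659 m/day, D_R = D/R = 0.005279 m²/day.
v_R·t = 0.004659 × 108 = 0.503172 m; 2√(D_R t) = 1.510 m; argument = (2.17 − 0.503172)/1.510 = 1.104.
C = C₀ × ½·erfc(1.104) = 50.3 × 0.05923 = 2.98 mg/L.

2.98 mg/L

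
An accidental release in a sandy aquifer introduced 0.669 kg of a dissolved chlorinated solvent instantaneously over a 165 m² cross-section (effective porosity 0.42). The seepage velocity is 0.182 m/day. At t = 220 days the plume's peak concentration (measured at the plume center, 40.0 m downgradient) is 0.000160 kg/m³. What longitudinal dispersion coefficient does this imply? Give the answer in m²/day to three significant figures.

At the plume center C_max = M/(n_e·A·√(4πDt)), so D = M²/(4πt·(n_e·A·C_max)²).
n_e·A·C_max = 0.42 × 165 × 0.000160 = 0.01109 kg/m.
D = 0.669²/(4π × 220 × 0.01109²) = 1.32 m²/day.

1.32 m²/day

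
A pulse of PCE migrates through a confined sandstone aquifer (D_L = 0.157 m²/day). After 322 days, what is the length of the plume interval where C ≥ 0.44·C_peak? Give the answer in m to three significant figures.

25.8 m

The plume is Gaussian with σ = √(2Dt) = √(2 × 0.157 × 322) = 10.06 m.
C/C_peak = exp(−Δx²/(2σ²)) = 0.44 ⇒ Δx = σ·√(−2 ln 0.44) = 10.06 × 1.281 = 12.89 m.
Width = 2Δx = 25.8 m.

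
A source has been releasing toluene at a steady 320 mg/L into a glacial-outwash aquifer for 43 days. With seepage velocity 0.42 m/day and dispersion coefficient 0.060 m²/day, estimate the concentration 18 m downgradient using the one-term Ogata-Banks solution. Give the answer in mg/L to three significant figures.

163 mg/L

For a continuous step input, C/C₀ ≈ ½·erfc((x−vt)/(2√(Dt))).
vt = 0.42 × 43 = 18.06 m and 2√(Dt) = 2√(0.060 × 43) = 3.212 m.
Argument (x−vt)/(2√(Dt)) = (18 − 18.06)/3.212 = -0.01868; ½·erfc(-0.01868) = 0.5105.
C = 320 × 0.5105 = 163 mg/L.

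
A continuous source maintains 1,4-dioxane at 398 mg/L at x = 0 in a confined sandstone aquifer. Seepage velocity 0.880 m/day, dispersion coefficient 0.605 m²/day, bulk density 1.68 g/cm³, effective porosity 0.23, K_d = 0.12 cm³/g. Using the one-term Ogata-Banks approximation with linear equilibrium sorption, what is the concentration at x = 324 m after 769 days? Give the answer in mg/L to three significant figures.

378 mg/L

Retardation factor R = 1 + ρ_b·K_d/n = 1 + 1.68 × 0.12/0.23 = 1.877.
Sorption retards both mechanisms: v_R = v/R = 0.4688 m/day, D_R = D/R = 0.3223 m²/day.
v_R·t = 0.4688 × 769 = 360.5072 m; 2√(D_R t) = 31.49 m; argument = (324 − 360.5072)/31.49 = -1.159.
C = C₀ × ½·erfc(-1.159) = 398 × 0.9494 = 378 mg/L.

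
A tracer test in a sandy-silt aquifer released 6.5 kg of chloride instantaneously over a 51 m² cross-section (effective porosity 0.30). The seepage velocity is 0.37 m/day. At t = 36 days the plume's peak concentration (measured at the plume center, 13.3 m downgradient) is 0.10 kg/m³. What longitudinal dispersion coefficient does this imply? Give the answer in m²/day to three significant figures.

At the plume center C_max = M/(n_e·A·√(4πDt)), so D = M²/(4πt·(n_e·A·C_max)²).
n_e·A·C_max = 0.30 × 51 × 0.10 = 1.530 kg/m.
D = 6.5²/(4π × 36 × 1.530²) = 0.0399 m²/day.

0.0399 m²/day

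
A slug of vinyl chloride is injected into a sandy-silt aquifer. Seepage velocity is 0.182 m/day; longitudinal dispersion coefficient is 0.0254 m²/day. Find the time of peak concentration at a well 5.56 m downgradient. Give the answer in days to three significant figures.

For the 1D instantaneous-source solution, setting ∂C/∂t = 0 at fixed x gives v²t² + 2Dt − x² = 0, so t = (√(D² + v²x²) − D)/v².
√(D² + v²x²) = √(0.0254² + 0.182² × 5.56²) = 1.012; v² = 0.033124.
t = (1.012 − 0.0254)/0.033124 = 29.8 days (vs. the pure-advection estimate x/v = 30.5 d).

29.8 days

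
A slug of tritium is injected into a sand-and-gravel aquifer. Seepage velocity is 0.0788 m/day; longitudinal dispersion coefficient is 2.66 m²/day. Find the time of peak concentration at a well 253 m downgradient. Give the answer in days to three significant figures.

For the 1D instantaneous-source solution, setting ∂C/∂t = 0 at fixed x gives v²t² + 2Dt − x² = 0, so t = (√(D² + v²x²) − D)/v².
√(D² + v²x²) = √(2.66² + 0.0788² × 253²) = 20.11; v² = 0.00620944.
t = (20.11 − 2.66)/0.00620944 = 2810 days (vs. the pure-advection estimate x/v = 3210 d).

2810 days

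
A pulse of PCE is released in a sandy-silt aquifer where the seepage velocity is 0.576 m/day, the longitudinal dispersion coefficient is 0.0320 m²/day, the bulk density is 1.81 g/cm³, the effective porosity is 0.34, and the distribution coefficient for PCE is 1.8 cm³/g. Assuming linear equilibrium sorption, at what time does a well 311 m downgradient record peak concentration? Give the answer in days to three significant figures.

5710 days

Retardation factor R = 1 + ρ_b·K_d/n = 1 + 1.81 × 1.8/0.34 = 10.58.
Sorption retards both mechanisms: v_R = v/R = 0.05444 m/day, D_R = D/R = 0.003025 m²/day.
Peak time from v_R²t² + 2D_R t − x² = 0: t = (√(D_R² + v_R²x²) − D_R)/v_R².
√(D_R² + v_R²x²) = √(0.003025² + 0.05444² × 311²) = 16.93; v_R² = 0.002964.
t = (16.93 − 0.003025)/0.002964 = 5710 days.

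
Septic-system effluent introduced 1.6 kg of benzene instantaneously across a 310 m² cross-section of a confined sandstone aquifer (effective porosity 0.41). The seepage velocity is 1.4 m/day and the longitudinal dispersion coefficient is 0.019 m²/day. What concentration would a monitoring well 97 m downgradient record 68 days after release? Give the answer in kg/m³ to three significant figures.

0.00167 kg/m³

For an instantaneous plane source, C(x,t) = M/(n_e·A·√(4πDt)) · exp(−(x−vt)²/(4Dt)), with n_e·A the pore (flow) area.
Plume center vt = 1.4 × 68 = 95.2 m, so the well at 97 m is 1.8 m downgradient of the peak.
√(4πDt) = 4.029 m, giving peak height M/(n_e·A·√(4πDt)) = 1.6/(0.41 × 310 × 4.029) = 0.003124 kg/m³.
(x−vt)²/(4Dt) = (1.8)²/(4 × 0.019 × 68) = 0.6269; exp(−0.6269) = 0.5342.
C = 0.003124 × 0.5342 = 0.00167 kg/m³.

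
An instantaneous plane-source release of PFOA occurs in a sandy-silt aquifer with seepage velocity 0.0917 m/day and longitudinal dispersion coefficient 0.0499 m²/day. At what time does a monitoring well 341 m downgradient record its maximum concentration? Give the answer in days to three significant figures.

For the 1D instantaneous-source solution, setting ∂C/∂t = 0 at fixed x gives v²t² + 2Dt − x² = 0, so t = (√(D² + v²x²) − D)/v².
√(D² + v²x²) = √(0.0499² + 0.0917² × 341²) = 31.27; v² = 0.00840889.
t = (31.27 − 0.0499)/0.00840889 = 3710 days (vs. the pure-advection estimate x/v = 3720 d).

3710 days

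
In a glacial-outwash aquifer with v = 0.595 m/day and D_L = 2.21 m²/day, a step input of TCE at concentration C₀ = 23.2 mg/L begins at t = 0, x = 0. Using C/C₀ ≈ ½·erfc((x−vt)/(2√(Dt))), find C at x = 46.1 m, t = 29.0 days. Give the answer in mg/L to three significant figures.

0.126 mg/L

For a continuous step input, C/C₀ ≈ ½·erfc((x−vt)/(2√(Dt))).
vt = 0.595 × 29.0 = 17.255 m and 2√(Dt) = 2√(2.21 × 29.0) = 16.01 m.
Argument (x−vt)/(2√(Dt)) = (46.1 − 17.255)/16.01 = 1.802; ½·erfc(1.802) = 0.005411.
C = 23.2 × 0.005411 = 0.126 mg/L.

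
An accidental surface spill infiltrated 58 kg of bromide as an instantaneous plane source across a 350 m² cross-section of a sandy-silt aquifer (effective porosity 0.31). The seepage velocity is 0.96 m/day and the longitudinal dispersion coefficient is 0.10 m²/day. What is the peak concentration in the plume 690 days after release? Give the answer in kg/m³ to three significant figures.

0.0182 kg/m³

The peak of an instantaneous 1D plume sits at x = vt; there the Gaussian factor is 1 and C_max = M/(n_e·A·√(4πDt)), where n_e·A is the pore area the mass is dissolved in.
√(4πDt) = √(4π × 0.10 × 690) = 29.45 m, so C_max = 58/(0.31 × 350 × 29.45) = 0.0182 kg/m³.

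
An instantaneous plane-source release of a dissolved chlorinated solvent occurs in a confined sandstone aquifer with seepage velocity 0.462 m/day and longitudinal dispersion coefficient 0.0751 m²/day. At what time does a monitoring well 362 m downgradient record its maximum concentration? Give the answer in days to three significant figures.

For the 1D instantaneous-source solution, setting ∂C/∂t = 0 at fixed x gives v²t² + 2Dt − x² = 0, so t = (√(D² + v²x²) − D)/v².
√(D² + v²x²) = √(0.0751² + 0.462² × 362²) = 167.2; v² = 0.213444.
t = (167.2 − 0.0751)/0.213444 = 783 days (vs. the pure-advection estimate x/v = 784 d).

783 days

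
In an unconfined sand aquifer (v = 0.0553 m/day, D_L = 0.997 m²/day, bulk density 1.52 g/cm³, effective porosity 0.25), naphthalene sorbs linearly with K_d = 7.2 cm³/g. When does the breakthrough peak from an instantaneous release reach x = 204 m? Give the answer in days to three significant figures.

151000 days

Retardation factor R = 1 + ρ_b·K_d/n = 1 + 1.52 × 7.2/0.25 = 44.78.
Sorption retards both mechanisms: v_R = v/R = 0.001235 m/day, D_R = D/R = 0.02226 m²/day.
Peak time from v_R²t² + 2D_R t − x² = 0: t = (√(D_R² + v_R²x²) − D_R)/v_R².
√(D_R² + v_R²x²) = √(0.02226² + 0.001235² × 204²) = 0.2529; v_R² = 1.525e-06.
t = (0.2529 − 0.02226)/1.525e-06 = 151000 days.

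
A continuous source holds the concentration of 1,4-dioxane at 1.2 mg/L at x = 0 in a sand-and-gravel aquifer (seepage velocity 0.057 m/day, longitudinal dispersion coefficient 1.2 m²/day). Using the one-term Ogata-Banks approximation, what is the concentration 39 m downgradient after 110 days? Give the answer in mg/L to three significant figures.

For a continuous step input, C/C₀ ≈ ½·erfc((x−vt)/(2√(Dt))).
vt = 0.057 × 110 = 6.27 m and 2√(Dt) = 2√(1.2 × 110) = 22.98 m.
Argument (x−vt)/(2√(Dt)) = (39 − 6.27)/22.98 = 1.424; ½·erfc(1.424) = 0.02201.
C = 1.2 × 0.02201 = 0.0264 mg/L.

0.0264 mg/L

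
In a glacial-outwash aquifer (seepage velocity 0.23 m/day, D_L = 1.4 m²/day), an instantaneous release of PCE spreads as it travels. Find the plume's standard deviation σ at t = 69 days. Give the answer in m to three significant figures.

Dispersive spreading gives a Gaussian with σ² = 2Dt; advection only shifts the center.
σ = √(2 × 1.4 × 69) = 13.9 m.

13.9 m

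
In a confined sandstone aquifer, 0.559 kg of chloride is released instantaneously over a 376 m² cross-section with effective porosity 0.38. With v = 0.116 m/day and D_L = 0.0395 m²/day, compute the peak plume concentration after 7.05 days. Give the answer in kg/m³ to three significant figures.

The peak of an instantaneous 1D plume sits at x = vt; there the Gaussian factor is 1 and C_max = M/(n_e·A·√(4πDt)), where n_e·A is the pore area the mass is dissolved in.
√(4πDt) = √(4π × 0.0395 × 7.05) = 1.871 m, so C_max = 0.559/(0.38 × 376 × 1.871) = 0.00209 kg/m³.

0.00209 kg/m³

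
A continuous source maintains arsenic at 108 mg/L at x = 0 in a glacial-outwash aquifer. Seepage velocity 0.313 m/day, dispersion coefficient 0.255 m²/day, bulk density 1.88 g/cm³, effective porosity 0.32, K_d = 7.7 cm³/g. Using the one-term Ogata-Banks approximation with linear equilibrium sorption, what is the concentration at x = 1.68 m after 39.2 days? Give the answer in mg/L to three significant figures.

Retardation factor R = 1 + ρ_b·K_d/n = 1 + 1.88 × 7.7/0.32 = 46.24.
Sorption retards both mechanisms: v_R = v/R = 0.006769 m/day, D_R = D/R = 0.005515 m²/day.
v_R·t = 0.006769 × 39.2 = 0.2653448 m; 2√(D_R t) = 0.9299 m; argument = (1.68 − 0.2653448)/0.9299 = 1.521.
C = C₀ × ½·erfc(1.521) = 108 × 0.01574 = 1.70 mg/L.

1.70 mg/L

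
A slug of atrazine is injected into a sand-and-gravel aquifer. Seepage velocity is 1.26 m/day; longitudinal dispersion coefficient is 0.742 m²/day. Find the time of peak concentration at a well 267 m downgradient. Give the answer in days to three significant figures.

For the 1D instantaneous-source solution, setting ∂C/∂t = 0 at fixed x gives v²t² + 2Dt − x² = 0, so t = (√(D² + v²x²) − D)/v².
√(D² + v²x²) = √(0.742² + 1.26² × 267²) = 336.4; v² = 1.5876.
t = (336.4 − 0.742)/1.5876 = 211 days (vs. the pure-advection estimate x/v = 212 d).

211 days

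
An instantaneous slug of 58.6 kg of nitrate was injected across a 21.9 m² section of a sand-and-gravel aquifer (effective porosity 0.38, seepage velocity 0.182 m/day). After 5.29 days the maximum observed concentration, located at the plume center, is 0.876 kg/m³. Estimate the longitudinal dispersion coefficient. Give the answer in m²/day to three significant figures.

At the plume center C_max = M/(n_e·A·√(4πDt)), so D = M²/(4πt·(n_e·A·C_max)²).
n_e·A·C_max = 0.38 × 21.9 × 0.876 = 7.290 kg/m.
D = 58.6²/(4π × 5.29 × 7.290²) = 0.972 m²/day.

0.972 m²/day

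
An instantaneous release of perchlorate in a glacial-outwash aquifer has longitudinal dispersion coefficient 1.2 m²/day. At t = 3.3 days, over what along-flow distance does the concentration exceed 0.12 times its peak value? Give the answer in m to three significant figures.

The plume is Gaussian with σ = √(2Dt) = √(2 × 1.2 × 3.3) = 2.814 m.
C/C_peak = exp(−Δx²/(2σ²)) = 0.12 ⇒ Δx = σ·√(−2 ln 0.12) = 2.814 × 2.059 = 5.794 m.
Width = 2Δx = 11.6 m.

11.6 m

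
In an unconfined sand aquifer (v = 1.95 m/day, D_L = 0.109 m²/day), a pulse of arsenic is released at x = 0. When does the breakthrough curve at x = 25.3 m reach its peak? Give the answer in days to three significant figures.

For the 1D instantaneous-source solution, setting ∂C/∂t = 0 at fixed x gives v²t² + 2Dt − x² = 0, so t = (√(D² + v²x²) − D)/v².
√(D² + v²x²) = √(0.109² + 1.95² × 25.3²) = 49.34; v² = 3.8025.
t = (49.34 − 0.109)/3.8025 = 12.9 days (vs. the pure-advection estimate x/v = 13.0 d).

12.9 days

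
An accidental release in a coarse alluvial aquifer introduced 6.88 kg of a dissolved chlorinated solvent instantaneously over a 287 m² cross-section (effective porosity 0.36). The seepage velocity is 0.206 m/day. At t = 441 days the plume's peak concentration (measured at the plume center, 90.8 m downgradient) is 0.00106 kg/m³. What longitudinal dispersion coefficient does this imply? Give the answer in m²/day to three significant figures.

At the plume center C_max = M/(n_e·A·√(4πDt)), so D = M²/(4πt·(n_e·A·C_max)²).
n_e·A·C_max = 0.36 × 287 × 0.00106 = 0.1095 kg/m.
D = 6.88²/(4π × 441 × 0.1095²) = 0.712 m²/day.

0.712 m²/day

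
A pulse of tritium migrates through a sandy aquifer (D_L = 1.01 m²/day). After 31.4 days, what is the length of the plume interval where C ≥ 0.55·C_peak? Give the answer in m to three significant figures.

17.4 m

The plume is Gaussian with σ = √(2Dt) = √(2 × 1.01 × 31.4) = 7.964 m.
C/C_peak = exp(−Δx²/(2σ²)) = 0.55 ⇒ Δx = σ·√(−2 ln 0.55) = 7.964 × 1.093 = 8.705 m.
Width = 2Δx = 17.4 m.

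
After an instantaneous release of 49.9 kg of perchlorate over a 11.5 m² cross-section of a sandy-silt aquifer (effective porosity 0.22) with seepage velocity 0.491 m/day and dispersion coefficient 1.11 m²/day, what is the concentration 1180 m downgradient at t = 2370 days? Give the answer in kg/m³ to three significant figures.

0.106 kg/m³

For an instantaneous plane source, C(x,t) = M/(n_e·A·√(4πDt)) · exp(−(x−vt)²/(4Dt)), with n_e·A the pore (flow) area.
Plume center vt = 0.491 × 2370 = 1163.67 m, so the well at 1180 m is 16.33 m downgradient of the peak.
√(4πDt) = 181.8 m, giving peak height M/(n_e·A·√(4πDt)) = 49.9/(0.22 × 11.5 × 181.8) = 0.1085 kg/m³.
(x−vt)²/(4Dt) = (16.33)²/(4 × 1.11 × 2370) = 0.02534; exp(−0.02534) = 0.9750.
C = 0.1085 × 0.9750 = 0.106 kg/m³.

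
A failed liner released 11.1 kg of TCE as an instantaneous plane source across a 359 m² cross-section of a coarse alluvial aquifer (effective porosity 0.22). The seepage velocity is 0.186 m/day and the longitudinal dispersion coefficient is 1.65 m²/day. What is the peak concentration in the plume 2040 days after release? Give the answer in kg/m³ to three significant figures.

The peak of an instantaneous 1D plume sits at x = vt; there the Gaussian factor is 1 and C_max = M/(n_e·A·√(4πDt)), where n_e·A is the pore area the mass is dissolved in.
√(4πDt) = √(4π × 1.65 × 2040) = 205.7 m, so C_max = 11.1/(0.22 × 359 × 205.7) = 0.000683 kg/m³.

0.000683 kg/m³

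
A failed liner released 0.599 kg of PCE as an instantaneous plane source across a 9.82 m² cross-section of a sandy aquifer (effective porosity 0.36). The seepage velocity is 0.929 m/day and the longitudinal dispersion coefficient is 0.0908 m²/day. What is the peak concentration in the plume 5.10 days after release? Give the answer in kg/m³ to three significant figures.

The peak of an instantaneous 1D plume sits at x = vt; there the Gaussian factor is 1 and C_max = M/(n_e·A·√(4πDt)), where n_e·A is the pore area the mass is dissolved in.
√(4πDt) = √(4π × 0.0908 × 5.10) = 2.412 m, so C_max = 0.599/(0.36 × 9.82 × 2.412) = 0.0702 kg/m³.

0.0702 kg/m³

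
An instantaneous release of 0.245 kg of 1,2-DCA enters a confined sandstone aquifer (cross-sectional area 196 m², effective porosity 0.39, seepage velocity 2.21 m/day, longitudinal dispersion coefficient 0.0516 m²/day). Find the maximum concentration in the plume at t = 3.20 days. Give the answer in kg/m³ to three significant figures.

The peak of an instantaneous 1D plume sits at x = vt; there the Gaussian factor is 1 and C_max = M/(n_e·A·√(4πDt)), where n_e·A is the pore area the mass is dissolved in.
√(4πDt) = √(4π × 0.0516 × 3.20) = 1.440 m, so C_max = 0.245/(0.39 × 196 × 1.440) = 0.00223 kg/m³.

0.00223 kg/m³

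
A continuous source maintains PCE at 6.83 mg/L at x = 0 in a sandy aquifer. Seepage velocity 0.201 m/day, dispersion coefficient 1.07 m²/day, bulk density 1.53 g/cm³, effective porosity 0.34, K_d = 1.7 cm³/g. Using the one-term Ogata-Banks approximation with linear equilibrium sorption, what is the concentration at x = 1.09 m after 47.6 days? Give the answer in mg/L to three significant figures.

Retardation factor R = 1 + ρ_b·K_d/n = 1 + 1.53 × 1.7/0.34 = 8.650.
Sorption retards both mechanisms: v_R = v/R = 0.02324 m/day, D_R = D/R = 0.1237 m²/day.
v_R·t = 0.02324 × 47.6 = 1.106224 m; 2√(D_R t) = 4.853 m; argument = (1.09 − 1.106224)/4.853 = -0.003343.
C = C₀ × ½·erfc(-0.003343) = 6.83 × 0.5019 = 3.43 mg/L.

3.43 mg/L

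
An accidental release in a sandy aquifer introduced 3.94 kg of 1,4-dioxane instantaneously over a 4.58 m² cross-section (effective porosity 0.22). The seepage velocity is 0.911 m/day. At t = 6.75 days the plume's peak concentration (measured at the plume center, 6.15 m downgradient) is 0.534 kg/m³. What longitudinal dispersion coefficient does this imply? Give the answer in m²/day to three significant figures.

0.632 m²/day

At the plume center C_max = M/(n_e·A·√(4πDt)), so D = M²/(4πt·(n_e·A·C_max)²).
n_e·A·C_max = 0.22 × 4.58 × 0.534 = 0.5381 kg/m.
D = 3.94²/(4π × 6.75 × 0.5381²) = 0.632 m²/day.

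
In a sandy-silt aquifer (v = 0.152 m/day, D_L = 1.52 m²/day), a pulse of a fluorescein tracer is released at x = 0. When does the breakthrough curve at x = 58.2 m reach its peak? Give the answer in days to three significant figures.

For the 1D instantaneous-source solution, setting ∂C/∂t = 0 at fixed x gives v²t² + 2Dt − x² = 0, so t = (√(D² + v²x²) − D)/v².
√(D² + v²x²) = √(1.52² + 0.152² × 58.2²) = 8.976; v² = 0.023104.
t = (8.976 − 1.52)/0.023104 = 323 days (vs. the pure-advection estimate x/v = 383 d).

323 days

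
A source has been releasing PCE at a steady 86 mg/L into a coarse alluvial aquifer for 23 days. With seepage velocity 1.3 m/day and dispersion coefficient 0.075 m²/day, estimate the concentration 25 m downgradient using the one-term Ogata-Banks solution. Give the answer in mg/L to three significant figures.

For a continuous step input, C/C₀ ≈ ½·erfc((x−vt)/(2√(Dt))).
vt = 1.3 × 23 = 29.9 m and 2√(Dt) = 2√(0.075 × 23) = 2.627 m.
Argument (x−vt)/(2√(Dt)) = (25 − 29.9)/2.627 = -1.865; ½·erfc(-1.865) = 0.9958.
C = 86 × 0.9958 = 85.6 mg/L.

85.6 mg/L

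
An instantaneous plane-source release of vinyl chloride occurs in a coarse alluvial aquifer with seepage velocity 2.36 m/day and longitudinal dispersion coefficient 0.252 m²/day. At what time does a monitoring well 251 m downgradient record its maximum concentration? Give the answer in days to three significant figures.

For the 1D instantaneous-source solution, setting ∂C/∂t = 0 at fixed x gives v²t² + 2Dt − x² = 0, so t = (√(D² + v²x²) − D)/v².
√(D² + v²x²) = √(0.252² + 2.36² × 251²) = 592.4; v² = 5.5696.
t = (592.4 − 0.252)/5.5696 = 106 days (vs. the pure-advection estimate x/v = 106 d).

106 days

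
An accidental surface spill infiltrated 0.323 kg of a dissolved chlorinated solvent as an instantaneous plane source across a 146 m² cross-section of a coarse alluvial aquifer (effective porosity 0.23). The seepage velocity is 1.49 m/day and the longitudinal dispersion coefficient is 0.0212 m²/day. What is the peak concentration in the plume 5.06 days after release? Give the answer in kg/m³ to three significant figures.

0.00828 kg/m³

The peak of an instantaneous 1D plume sits at x = vt; there the Gaussian factor is 1 and C_max = M/(n_e·A·√(4πDt)), where n_e·A is the pore area the mass is dissolved in.
√(4πDt) = √(4π × 0.0212 × 5.06) = 1.161 m, so C_max = 0.323/(0.23 × 146 × 1.161) = 0.00828 kg/m³.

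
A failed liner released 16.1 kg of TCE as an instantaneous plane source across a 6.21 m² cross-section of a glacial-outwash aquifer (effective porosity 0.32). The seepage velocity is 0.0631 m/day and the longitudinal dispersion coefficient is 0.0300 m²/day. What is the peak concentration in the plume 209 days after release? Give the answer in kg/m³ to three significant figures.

0.913 kg/m³

The peak of an instantaneous 1D plume sits at x = vt; there the Gaussian factor is 1 and C_max = M/(n_e·A·√(4πDt)), where n_e·A is the pore area the mass is dissolved in.
√(4πDt) = √(4π × 0.0300 × 209) = 8.876 m, so C_max = 16.1/(0.32 × 6.21 × 8.876) = 0.913 kg/m³.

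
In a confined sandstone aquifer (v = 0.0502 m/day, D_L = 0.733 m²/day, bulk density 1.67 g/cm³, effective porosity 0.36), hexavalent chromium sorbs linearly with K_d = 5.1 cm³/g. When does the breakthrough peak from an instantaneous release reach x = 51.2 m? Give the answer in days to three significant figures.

Retardation factor R = 1 + ρ_b·K_d/n = 1 + 1.67 × 5.1/0.36 = 24.66.
Sorption retards both mechanisms: v_R = v/R = 0.002036 m/day, D_R = D/R = 0.02972 m²/day.
Peak time from v_R²t² + 2D_R t − x² = 0: t = (√(D_R² + v_R²x²) − D_R)/v_R².
√(D_R² + v_R²x²) = √(0.02972² + 0.002036² × 51.2²) = 0.1084; v_R² = 4.145e-06.
t = (0.1084 − 0.02972)/4.145e-06 = 19000 days.

19000 days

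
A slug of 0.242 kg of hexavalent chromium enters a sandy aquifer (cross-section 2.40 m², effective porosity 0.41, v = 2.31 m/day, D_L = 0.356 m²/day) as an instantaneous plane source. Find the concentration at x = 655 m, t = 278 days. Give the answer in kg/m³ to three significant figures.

0.00460 kg/m³

For an instantaneous plane source, C(x,t) = M/(n_e·A·√(4πDt)) · exp(−(x−vt)²/(4Dt)), with n_e·A the pore (flow) area.
Plume center vt = 2.31 × 278 = 642.18 m, so the well at 655 m is 12.82 m downgradient of the peak.
√(4πDt) = 35.27 m, giving peak height M/(n_e·A·√(4πDt)) = 0.242/(0.41 × 2.40 × 35.27) = 0.006973 kg/m³.
(x−vt)²/(4Dt) = (12.82)²/(4 × 0.356 × 278) = 0.4152; exp(−0.4152) = 0.6602.
C = 0.006973 × 0.6602 = 0.00460 kg/m³.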